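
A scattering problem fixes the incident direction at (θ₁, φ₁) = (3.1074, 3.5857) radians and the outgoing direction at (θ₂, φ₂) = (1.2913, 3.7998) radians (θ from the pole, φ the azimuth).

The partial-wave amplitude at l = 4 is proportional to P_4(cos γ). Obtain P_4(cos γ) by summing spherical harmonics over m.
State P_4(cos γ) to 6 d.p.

Term-by-term m-sum for l=4 (normalisation 4π/9 = 1.396263):
  m=-4: -0.000000+0.000001i × -0.329896-0.183995i = +0.000000-0.000000i  (running Σ = +0.000000-0.000000i)
  m=-3: +0.000012+0.000049i × +0.120492+0.281977i = -0.000012+0.000009i  (running Σ = -0.000012+0.000009i)
  m=-2: +0.001478+0.001818i × -0.036342+0.139767i = -0.000308+0.000140i  (running Σ = -0.000320+0.000149i)
  m=-1: +0.058263+0.027722i × +0.244851-0.189327i = +0.019514-0.004243i  (running Σ = +0.019194-0.004094i)
  m=0: +0.841344-0.000000i × +0.097277+0.000000i = +0.081843+0.000000i  (running Σ = +0.101038-0.004094i)
  m=1: -0.058263+0.027722i × -0.244851-0.189327i = +0.019514+0.004243i  (running Σ = +0.120552+0.000149i)
  m=2: +0.001478-0.001818i × -0.036342-0.139767i = -0.000308-0.000140i  (running Σ = +0.120244+0.000009i)
  m=3: -0.000012+0.000049i × -0.120492+0.281977i = -0.000012-0.000009i  (running Σ = +0.120232-0.000000i)
  m=4: -0.000000-0.000001i × -0.329896+0.183995i = +0.000000+0.000000i  (running Σ = +0.120232+0.000000i)
Σ over m = +0.120232+0.000000i; ×(4π/9) → +0.167875+0.000000i. Real part: 0.167875

0.167875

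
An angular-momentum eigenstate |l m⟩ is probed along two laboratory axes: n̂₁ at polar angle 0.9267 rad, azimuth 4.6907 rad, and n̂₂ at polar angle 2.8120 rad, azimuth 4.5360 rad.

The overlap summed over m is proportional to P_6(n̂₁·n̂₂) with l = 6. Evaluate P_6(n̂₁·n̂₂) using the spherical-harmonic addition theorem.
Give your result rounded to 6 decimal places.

0.153934

Addition theorem: P_6(cos γ) = (4π/13) Σ_m Y*_{lm}(Ω₁) Y_{lm}(Ω₂), m = −6…6:
  [-6]  conj(Y_{6,-6})(Ω₁) = -0.125231+0.016389i ; Y_{6,-6}(Ω₂) = -0.000272-0.000484i ; Δ = +0.000042+0.000056i
  [-5]  conj(Y_{6,-5})(Ω₁) = -0.035559-0.326611i ; Y_{6,-5}(Ω₂) = +0.004341-0.003575i ; Δ = -0.001322-0.001291i
  [-4]  conj(Y_{6,-4})(Ω₁) = +0.431085-0.037493i ; Y_{6,-4}(Ω₂) = +0.026370+0.022462i ; Δ = +0.012210+0.008695i
  [-3]  conj(Y_{6,-3})(Ω₁) = +0.012566+0.192846i ; Y_{6,-3}(Ω₂) = -0.072235+0.123521i ; Δ = -0.024728-0.012378i
  [-2]  conj(Y_{6,-2})(Ω₁) = +0.249654-0.010836i ; Y_{6,-2}(Ω₂) = -0.362877-0.133604i ; Δ = -0.092041-0.029423i
  [-1]  conj(Y_{6,-1})(Ω₁) = +0.006550+0.301947i ; Y_{6,-1}(Ω₂) = +0.101637-0.570219i ; Δ = +0.172841+0.026954i
  [+0]  conj(Y_{6,0})(Ω₁) = +0.173877-0.000000i ; Y_{6,0}(Ω₂) = +0.145174+0.000000i ; Δ = +0.025242+0.000000i
  [+1]  conj(Y_{6,1})(Ω₁) = -0.006550+0.301947i ; Y_{6,1}(Ω₂) = -0.101637-0.570219i ; Δ = +0.172841-0.026954i
  [+2]  conj(Y_{6,2})(Ω₁) = +0.249654+0.010836i ; Y_{6,2}(Ω₂) = -0.362877+0.133604i ; Δ = -0.092041+0.029423i
  [+3]  conj(Y_{6,3})(Ω₁) = -0.012566+0.192846i ; Y_{6,3}(Ω₂) = +0.072235+0.123521i ; Δ = -0.024728+0.012378i
  [+4]  conj(Y_{6,4})(Ω₁) = +0.431085+0.037493i ; Y_{6,4}(Ω₂) = +0.026370-0.022462i ; Δ = +0.012210-0.008695i
  [+5]  conj(Y_{6,5})(Ω₁) = +0.035559-0.326611i ; Y_{6,5}(Ω₂) = -0.004341-0.003575i ; Δ = -0.001322+0.001291i
  [+6]  conj(Y_{6,6})(Ω₁) = -0.125231-0.016389i ; Y_{6,6}(Ω₂) = -0.000272+0.000484i ; Δ = +0.000042-0.000056i
Σ over m = +0.159246+0.000000i; ×(4π/13) → +0.153934+0.000000i. Real part: 0.153934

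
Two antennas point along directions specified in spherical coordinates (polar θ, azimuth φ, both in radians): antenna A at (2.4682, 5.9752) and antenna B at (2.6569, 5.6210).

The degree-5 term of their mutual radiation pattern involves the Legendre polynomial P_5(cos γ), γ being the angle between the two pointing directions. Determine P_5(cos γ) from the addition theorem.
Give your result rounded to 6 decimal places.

Addition theorem: P_5(cos γ) = (4π/11) Σ_m Y*_{lm}(Ω₁) Y_{lm}(Ω₂), m = −5…5:
  m=-5: +0.001351-0.043763i × -0.010047-0.001718i = -0.000089+0.000437i  (running Σ = -0.000089+0.000437i)
  m=-4: -0.057690+0.163683i × +0.053923-0.028960i = +0.001629+0.010497i  (running Σ = +0.001541+0.010934i)
  m=-3: +0.227545-0.301292i × -0.085452+0.193550i = +0.038871+0.069787i  (running Σ = +0.040412+0.080721i)
  m=-2: -0.350418+0.248041i × -0.107107-0.425809i = +0.143151+0.122644i  (running Σ = +0.183562+0.203366i)
  m=-1: +0.054546-0.017352i × +0.342603+0.267098i = +0.023322+0.008625i  (running Σ = +0.206885+0.211990i)
  m=0: +0.388566-0.000000i × +0.122951+0.000000i = +0.047775+0.000000i  (running Σ = +0.254659+0.211990i)
  m=1: -0.054546-0.017352i × -0.342603+0.267098i = +0.023322-0.008625i  (running Σ = +0.277982+0.203366i)
  m=2: -0.350418-0.248041i × -0.107107+0.425809i = +0.143151-0.122644i  (running Σ = +0.421132+0.080721i)
  m=3: -0.227545-0.301292i × +0.085452+0.193550i = +0.038871-0.069787i  (running Σ = +0.460003+0.010934i)
  m=4: -0.057690-0.163683i × +0.053923+0.028960i = +0.001629-0.010497i  (running Σ = +0.461633+0.000437i)
  m=5: -0.001351-0.043763i × +0.010047-0.001718i = -0.000089-0.000437i  (running Σ = +0.461544+0.000000i)
Accumulated sum +0.461544+0.000000i; after 4π/(2l+1) scaling, +0.527266+0.000000i ⇒ P_5 = 0.527266

0.527266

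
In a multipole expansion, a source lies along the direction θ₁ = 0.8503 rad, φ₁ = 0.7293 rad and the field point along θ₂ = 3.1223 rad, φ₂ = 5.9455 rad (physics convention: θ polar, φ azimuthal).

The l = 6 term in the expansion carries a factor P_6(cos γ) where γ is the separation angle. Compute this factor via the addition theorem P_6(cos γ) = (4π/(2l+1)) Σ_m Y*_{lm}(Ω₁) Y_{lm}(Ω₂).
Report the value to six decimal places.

Expand P_6 via completeness: Σ_{m} conj(Y_{6,m}) at Ω₁ times Y_{6,m} at Ω₂ —
  m=-6: Y*=-0.028734-0.082119i  Y=-0.000000+0.000000i  product +0.000000+0.000000i
  m=-5: Y*=-0.231578-0.127991i  Y=+0.000000-0.000000i  product -0.000000+0.000000i
  m=-4: Y*=-0.420204+0.095906i  Y=+0.000000+0.000000i  product -0.000000-0.000000i
  m=-3: Y*=-0.188711+0.265961i  Y=-0.000020-0.000032i  product +0.000012+0.000001i
  m=-2: Y*=-0.011997-0.106477i  Y=+0.001512+0.001211i  product +0.000111-0.000176i
  m=-1: Y*=-0.275045-0.245796i  Y=-0.059878-0.021025i  product +0.011301+0.020501i
  m=+0: Y*=+0.004626-0.000000i  Y=+1.013136+0.000000i  product +0.004687+0.000000i
  m=+1: Y*=+0.275045-0.245796i  Y=+0.059878-0.021025i  product +0.011301-0.020501i
  m=+2: Y*=-0.011997+0.106477i  Y=+0.001512-0.001211i  product +0.000111+0.000176i
  m=+3: Y*=+0.188711+0.265961i  Y=+0.000020-0.000032i  product +0.000012-0.000001i
  m=+4: Y*=-0.420204-0.095906i  Y=+0.000000-0.000000i  product -0.000000+0.000000i
  m=+5: Y*=+0.231578-0.127991i  Y=-0.000000-0.000000i  product -0.000000-0.000000i
  m=+6: Y*=-0.028734+0.082119i  Y=-0.000000-0.000000i  product +0.000000-0.000000i
Total Σ_m = +0.027535+0.000000i. Multiply by 0.966644: +0.026617+0.000000i. P_6(cos γ) = 0.026617

0.026617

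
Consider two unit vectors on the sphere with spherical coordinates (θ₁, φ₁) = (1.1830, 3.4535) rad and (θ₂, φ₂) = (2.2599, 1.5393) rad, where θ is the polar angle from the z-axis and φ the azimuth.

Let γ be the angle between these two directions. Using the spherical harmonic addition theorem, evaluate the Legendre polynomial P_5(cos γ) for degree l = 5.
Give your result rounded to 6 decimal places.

-0.130862

Term-by-term m-sum for l=5 (normalisation 4π/11 = 1.142397):
  m=-5: Y*=(-0.003553, -0.315551)  Y=(0.019936, -0.125546)  product (-0.039687, -0.005845)
  m=-4: Y*=(0.129453, 0.386532)  Y=(-0.328544, -0.041612)  product (-0.026446, -0.132380)
  m=-3: Y*=(-0.046725, -0.063406)  Y=(-0.039598, 0.417826)  product (0.028343, -0.017012)
  m=-2: Y*=(-0.254549, -0.183195)  Y=(0.136396, 0.008603)  product (-0.033143, -0.027177)
  m=-1: Y*=(0.161568, 0.052095)  Y=(-0.009556, 0.303304)  product (-0.017345, 0.048506)
  m=+0: Y*=(0.277662, -0.000000)  Y=(0.223318, 0.000000)  product (0.062007, 0.000000)
  m=+1: Y*=(-0.161568, 0.052095)  Y=(0.009556, 0.303304)  product (-0.017345, -0.048506)
  m=+2: Y*=(-0.254549, 0.183195)  Y=(0.136396, -0.008603)  product (-0.033143, 0.027177)
  m=+3: Y*=(0.046725, -0.063406)  Y=(0.039598, 0.417826)  product (0.028343, 0.017012)
  m=+4: Y*=(0.129453, -0.386532)  Y=(-0.328544, 0.041612)  product (-0.026446, 0.132380)
  m=+5: Y*=(0.003553, -0.315551)  Y=(-0.019936, -0.125546)  product (-0.039687, 0.005845)
Σ over m = (-0.114550, -0.000000); ×(4π/11) → (-0.130862, -0.000000). Real part: -0.130862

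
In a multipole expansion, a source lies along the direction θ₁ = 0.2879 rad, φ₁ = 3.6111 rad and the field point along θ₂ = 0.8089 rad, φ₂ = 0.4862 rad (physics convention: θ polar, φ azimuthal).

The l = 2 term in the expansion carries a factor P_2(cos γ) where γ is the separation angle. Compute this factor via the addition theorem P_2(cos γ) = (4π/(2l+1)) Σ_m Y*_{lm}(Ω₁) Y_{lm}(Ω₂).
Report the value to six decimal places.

Addition theorem: P_2(cos γ) = (4π/5) Σ_m Y*_{lm}(Ω₁) Y_{lm}(Ω₂), m = −2…2:
  term(m=-2) = 0.00629 - 0.00021j   from Y*(Ω₁)=0.01839 + 0.02513j, Y(Ω₂)=0.11391 - 0.16708j
  term(m=-1) = -0.08114 + 0.00135j   from Y*(Ω₁)=-0.18757 - 0.09516j, Y(Ω₂)=0.34113 - 0.18029j
  term(m=+0) = 0.07512 + 0.00000j   from Y*(Ω₁)=0.55450 + 0.00000j, Y(Ω₂)=0.13547 + 0.00000j
  term(m=+1) = -0.08114 - 0.00135j   from Y*(Ω₁)=0.18757 - 0.09516j, Y(Ω₂)=-0.34113 - 0.18029j
  term(m=+2) = 0.00629 + 0.00021j   from Y*(Ω₁)=0.01839 - 0.02513j, Y(Ω₂)=0.11391 + 0.16708j
Total Σ_m = -0.07458 + 0.00000j. Multiply by 2.513274: -0.18745 + 0.00000j. P_2(cos γ) = -0.187447

-0.187447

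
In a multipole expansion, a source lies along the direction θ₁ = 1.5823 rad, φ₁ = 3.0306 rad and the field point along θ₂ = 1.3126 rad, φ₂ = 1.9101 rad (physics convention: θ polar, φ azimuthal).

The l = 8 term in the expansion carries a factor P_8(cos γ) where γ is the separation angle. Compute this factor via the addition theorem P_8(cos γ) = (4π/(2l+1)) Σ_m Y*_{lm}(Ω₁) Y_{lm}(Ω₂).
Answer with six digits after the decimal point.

-0.247592

Addition theorem: P_8(cos γ) = (4π/17) Σ_m Y*_{lm}(Ω₁) Y_{lm}(Ω₂), m = −8…8:
  [-8]  conj(Y_{8,-8})(Ω₁) = (0.325069, -0.399645) ; Y_{8,-8}(Ω₂) = (-0.358228, -0.163063) ; Δ = (-0.181616, 0.090157)
  [-7]  conj(Y_{8,-7})(Ω₁) = (0.016904, -0.016620) ; Y_{8,-7}(Ω₂) = (0.288382, -0.299513) ; Δ = (-0.000103, -0.009856)
  [-6]  conj(Y_{8,-6})(Ω₁) = (-0.295281, 0.232000) ; Y_{8,-6}(Ω₂) = (-0.003040, -0.006059) ; Δ = (0.002303, 0.001084)
  [-5]  conj(Y_{8,-5})(Ω₁) = (-0.023827, 0.014772) ; Y_{8,-5}(Ω₂) = (0.351913, -0.044478) ; Δ = (-0.007728, 0.006258)
  [-4]  conj(Y_{8,-4})(Ω₁) = (0.304364, -0.144768) ; Y_{8,-4}(Ω₂) = (-0.026244, 0.121001) ; Δ = (0.009529, 0.040627)
  [-3]  conj(Y_{8,-3})(Ω₁) = (0.028450, -0.009839) ; Y_{8,-3}(Ω₂) = (0.252282, 0.155679) ; Δ = (0.008709, 0.001947)
  [-2]  conj(Y_{8,-2})(Ω₁) = (-0.313219, 0.070695) ; Y_{8,-2}(Ω₂) = (-0.136908, 0.110397) ; Δ = (0.035078, -0.044257)
  [-1]  conj(Y_{8,-1})(Ω₁) = (-0.030806, 0.003433) ; Y_{8,-1}(Ω₂) = (0.088416, 0.250503) ; Δ = (-0.003584, -0.007413)
  [+0]  conj(Y_{8,0})(Ω₁) = (0.316523, -0.000000) ; Y_{8,0}(Ω₂) = (-0.189948, 0.000000) ; Δ = (-0.060123, 0.000000)
  [+1]  conj(Y_{8,1})(Ω₁) = (0.030806, 0.003433) ; Y_{8,1}(Ω₂) = (-0.088416, 0.250503) ; Δ = (-0.003584, 0.007413)
  [+2]  conj(Y_{8,2})(Ω₁) = (-0.313219, -0.070695) ; Y_{8,2}(Ω₂) = (-0.136908, -0.110397) ; Δ = (0.035078, 0.044257)
  [+3]  conj(Y_{8,3})(Ω₁) = (-0.028450, -0.009839) ; Y_{8,3}(Ω₂) = (-0.252282, 0.155679) ; Δ = (0.008709, -0.001947)
  [+4]  conj(Y_{8,4})(Ω₁) = (0.304364, 0.144768) ; Y_{8,4}(Ω₂) = (-0.026244, -0.121001) ; Δ = (0.009529, -0.040627)
  [+5]  conj(Y_{8,5})(Ω₁) = (0.023827, 0.014772) ; Y_{8,5}(Ω₂) = (-0.351913, -0.044478) ; Δ = (-0.007728, -0.006258)
  [+6]  conj(Y_{8,6})(Ω₁) = (-0.295281, -0.232000) ; Y_{8,6}(Ω₂) = (-0.003040, 0.006059) ; Δ = (0.002303, -0.001084)
  [+7]  conj(Y_{8,7})(Ω₁) = (-0.016904, -0.016620) ; Y_{8,7}(Ω₂) = (-0.288382, -0.299513) ; Δ = (-0.000103, 0.009856)
  [+8]  conj(Y_{8,8})(Ω₁) = (0.325069, 0.399645) ; Y_{8,8}(Ω₂) = (-0.358228, 0.163063) ; Δ = (-0.181616, -0.090157)
Accumulated sum (-0.334947, 0.000000); after 4π/(2l+1) scaling, (-0.247592, 0.000000) ⇒ P_8 = -0.247592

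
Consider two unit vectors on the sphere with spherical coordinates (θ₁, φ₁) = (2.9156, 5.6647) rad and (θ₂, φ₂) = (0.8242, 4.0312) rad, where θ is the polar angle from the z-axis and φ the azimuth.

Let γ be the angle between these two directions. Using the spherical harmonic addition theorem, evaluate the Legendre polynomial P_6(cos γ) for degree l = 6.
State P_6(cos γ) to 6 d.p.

Expand P_6 via completeness: Σ_{m} conj(Y_{6,m}) at Ω₁ times Y_{6,m} at Ω₂ —
  term(m=-6) = (-0.000004, -0.000002)   from Y*(Ω₁)=(-0.000052, 0.000033), Y(Ω₂)=(0.044218, 0.061254)
  term(m=-5) = (0.000069, -0.000212)   from Y*(Ω₁)=(0.000920, 0.000045), Y(Ω₂)=(0.063268, -0.233730)
  term(m=-4) = (0.003473, 0.000890)   from Y*(Ω₁)=(-0.006673, -0.005261), Y(Ω₂)=(-0.385745, 0.170802)
  term(m=-3) = (-0.003609, 0.018956)   from Y*(Ω₁)=(0.014938, 0.051052), Y(Ω₂)=(0.322974, 0.165187)
  term(m=-2) = (0.010972, 0.001383)   from Y*(Ω₁)=(0.073263, -0.211252), Y(Ω₂)=(0.010234, 0.048388)
  term(m=-1) = (-0.013200, 0.210232)   from Y*(Ω₁)=(-0.460007, 0.327353), Y(Ω₂)=(0.234943, -0.289827)
  term(m=+0) = (-0.031441, 0.000000)   from Y*(Ω₁)=(0.539610, -0.000000), Y(Ω₂)=(-0.058267, 0.000000)
  term(m=+1) = (-0.013200, -0.210232)   from Y*(Ω₁)=(0.460007, 0.327353), Y(Ω₂)=(-0.234943, -0.289827)
  term(m=+2) = (0.010972, -0.001383)   from Y*(Ω₁)=(0.073263, 0.211252), Y(Ω₂)=(0.010234, -0.048388)
  term(m=+3) = (-0.003609, -0.018956)   from Y*(Ω₁)=(-0.014938, 0.051052), Y(Ω₂)=(-0.322974, 0.165187)
  term(m=+4) = (0.003473, -0.000890)   from Y*(Ω₁)=(-0.006673, 0.005261), Y(Ω₂)=(-0.385745, -0.170802)
  term(m=+5) = (0.000069, 0.000212)   from Y*(Ω₁)=(-0.000920, 0.000045), Y(Ω₂)=(-0.063268, -0.233730)
  term(m=+6) = (-0.000004, 0.000002)   from Y*(Ω₁)=(-0.000052, -0.000033), Y(Ω₂)=(0.044218, -0.061254)
Σ over m = (-0.036040, 0.000000); ×(4π/13) → (-0.034837, 0.000000). Real part: -0.034837

-0.034837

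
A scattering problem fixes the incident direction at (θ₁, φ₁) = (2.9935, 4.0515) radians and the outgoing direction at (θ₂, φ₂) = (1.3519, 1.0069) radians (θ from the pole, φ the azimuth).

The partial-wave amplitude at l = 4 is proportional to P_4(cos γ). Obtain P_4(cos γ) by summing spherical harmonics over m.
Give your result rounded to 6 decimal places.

-0.033995

Term-by-term m-sum for l=4 (normalisation 4π/9 = 1.396263):
  term(m=-4) = +0.000078-0.000032i   from Y*(Ω₁)=-0.000184-0.000100i, Y(Ω₂)=-0.254131+0.311201i
  term(m=-3) = +0.000963-0.000288i   from Y*(Ω₁)=-0.003644+0.001592i, Y(Ω₂)=-0.250961-0.030488i
  term(m=-2) = -0.008924+0.001753i   from Y*(Ω₁)=-0.010496+0.041275i, Y(Ω₂)=+0.091533+0.192921i
  term(m=-1) = -0.070789+0.006888i   from Y*(Ω₁)=+0.163056+0.209710i, Y(Ω₂)=-0.143103+0.226289i
  term(m=+0) = +0.132995+0.000000i   from Y*(Ω₁)=+0.755915-0.000000i, Y(Ω₂)=+0.175939+0.000000i
  term(m=+1) = -0.070789-0.006888i   from Y*(Ω₁)=-0.163056+0.209710i, Y(Ω₂)=+0.143103+0.226289i
  term(m=+2) = -0.008924-0.001753i   from Y*(Ω₁)=-0.010496-0.041275i, Y(Ω₂)=+0.091533-0.192921i
  term(m=+3) = +0.000963+0.000288i   from Y*(Ω₁)=+0.003644+0.001592i, Y(Ω₂)=+0.250961-0.030488i
  term(m=+4) = +0.000078+0.000032i   from Y*(Ω₁)=-0.000184+0.000100i, Y(Ω₂)=-0.254131-0.311201i
Accumulated sum -0.024347+0.000000i; after 4π/(2l+1) scaling, -0.033995+0.000000i ⇒ P_4 = -0.033995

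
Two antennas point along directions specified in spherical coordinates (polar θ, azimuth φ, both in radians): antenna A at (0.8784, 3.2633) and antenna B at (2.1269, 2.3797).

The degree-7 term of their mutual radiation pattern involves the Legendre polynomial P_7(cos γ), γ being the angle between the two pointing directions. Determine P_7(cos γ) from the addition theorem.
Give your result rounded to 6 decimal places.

-0.160895

Term-by-term m-sum for l=7 (normalisation 4π/15 = 0.837758):
  [-7]  conj(Y_{7,-7})(Ω₁) = -0.052710-0.060238i ; Y_{7,-7}(Ω₂) = -0.092731+0.129655i ; Δ = +0.012698-0.001248i
  [-6]  conj(Y_{7,-6})(Ω₁) = +0.185057+0.165692i ; Y_{7,-6}(Ω₂) = +0.052108+0.367024i ; Δ = -0.051170+0.076554i
  [-5]  conj(Y_{7,-5})(Ω₁) = -0.349600-0.243582i ; Y_{7,-5}(Ω₂) = +0.333893+0.263373i ; Δ = -0.052576-0.173406i
  [-4]  conj(Y_{7,-4})(Ω₁) = +0.333982+0.176784i ; Y_{7,-4}(Ω₂) = +0.124936-0.011781i ; Δ = +0.043809+0.018152i
  [-3]  conj(Y_{7,-3})(Ω₁) = +0.006940+0.002653i ; Y_{7,-3}(Ω₂) = -0.190496+0.219452i ; Δ = -0.001904+0.001018i
  [-2]  conj(Y_{7,-2})(Ω₁) = -0.349111-0.086698i ; Y_{7,-2}(Ω₂) = +0.012734+0.270680i ; Δ = +0.019022-0.095601i
  [-1]  conj(Y_{7,-1})(Ω₁) = +0.154097+0.018848i ; Y_{7,-1}(Ω₂) = -0.135988-0.129741i ; Δ = -0.018510-0.022556i
  [+0]  conj(Y_{7,0})(Ω₁) = +0.318822-0.000000i ; Y_{7,0}(Ω₂) = -0.297317+0.000000i ; Δ = -0.094791+0.000000i
  [+1]  conj(Y_{7,1})(Ω₁) = -0.154097+0.018848i ; Y_{7,1}(Ω₂) = +0.135988-0.129741i ; Δ = -0.018510+0.022556i
  [+2]  conj(Y_{7,2})(Ω₁) = -0.349111+0.086698i ; Y_{7,2}(Ω₂) = +0.012734-0.270680i ; Δ = +0.019022+0.095601i
  [+3]  conj(Y_{7,3})(Ω₁) = -0.006940+0.002653i ; Y_{7,3}(Ω₂) = +0.190496+0.219452i ; Δ = -0.001904-0.001018i
  [+4]  conj(Y_{7,4})(Ω₁) = +0.333982-0.176784i ; Y_{7,4}(Ω₂) = +0.124936+0.011781i ; Δ = +0.043809-0.018152i
  [+5]  conj(Y_{7,5})(Ω₁) = +0.349600-0.243582i ; Y_{7,5}(Ω₂) = -0.333893+0.263373i ; Δ = -0.052576+0.173406i
  [+6]  conj(Y_{7,6})(Ω₁) = +0.185057-0.165692i ; Y_{7,6}(Ω₂) = +0.052108-0.367024i ; Δ = -0.051170-0.076554i
  [+7]  conj(Y_{7,7})(Ω₁) = +0.052710-0.060238i ; Y_{7,7}(Ω₂) = +0.092731+0.129655i ; Δ = +0.012698+0.001248i
Σ over m = -0.192054-0.000000i; ×(4π/15) → -0.160895-0.000000i. Real part: -0.160895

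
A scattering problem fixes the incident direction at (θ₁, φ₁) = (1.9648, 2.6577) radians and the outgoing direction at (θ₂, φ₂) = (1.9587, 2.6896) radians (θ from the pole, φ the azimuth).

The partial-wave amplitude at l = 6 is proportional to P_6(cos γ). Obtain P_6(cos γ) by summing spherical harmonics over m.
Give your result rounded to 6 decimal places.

0.990498

Addition theorem: P_6(cos γ) = (4π/13) Σ_m Y*_{lm}(Ω₁) Y_{lm}(Ω₂), m = −6…6:
  term(m=-6) = +0.089363-0.017316i   from Y*(Ω₁)=-0.290979-0.070664i, Y(Ω₂)=-0.276360+0.126623i
  term(m=-5) = +0.183199-0.029471i   from Y*(Ω₁)=-0.323603-0.285043i, Y(Ω₂)=-0.273613+0.332080i
  term(m=-4) = +0.024020-0.003082i   from Y*(Ω₁)=-0.057467-0.150490i, Y(Ω₂)=-0.035321+0.146122i
  term(m=-3) = +0.075328-0.007231i   from Y*(Ω₁)=-0.032261+0.269550i, Y(Ω₂)=-0.059422-0.272345i
  term(m=-2) = +0.065141-0.004162i   from Y*(Ω₁)=-0.147405+0.214076i, Y(Ω₂)=-0.155321-0.197339i
  term(m=-1) = +0.037735-0.001204i   from Y*(Ω₁)=+0.167479-0.088022i, Y(Ω₂)=+0.179510+0.087155i
  term(m=+0) = +0.075108+0.000000i   from Y*(Ω₁)=+0.277927-0.000000i, Y(Ω₂)=+0.270242+0.000000i
  term(m=+1) = +0.037735+0.001204i   from Y*(Ω₁)=-0.167479-0.088022i, Y(Ω₂)=-0.179510+0.087155i
  term(m=+2) = +0.065141+0.004162i   from Y*(Ω₁)=-0.147405-0.214076i, Y(Ω₂)=-0.155321+0.197339i
  term(m=+3) = +0.075328+0.007231i   from Y*(Ω₁)=+0.032261+0.269550i, Y(Ω₂)=+0.059422-0.272345i
  term(m=+4) = +0.024020+0.003082i   from Y*(Ω₁)=-0.057467+0.150490i, Y(Ω₂)=-0.035321-0.146122i
  term(m=+5) = +0.183199+0.029471i   from Y*(Ω₁)=+0.323603-0.285043i, Y(Ω₂)=+0.273613+0.332080i
  term(m=+6) = +0.089363+0.017316i   from Y*(Ω₁)=-0.290979+0.070664i, Y(Ω₂)=-0.276360-0.126623i
Accumulated sum +1.024678+0.000000i; after 4π/(2l+1) scaling, +0.990498+0.000000i ⇒ P_6 = 0.990498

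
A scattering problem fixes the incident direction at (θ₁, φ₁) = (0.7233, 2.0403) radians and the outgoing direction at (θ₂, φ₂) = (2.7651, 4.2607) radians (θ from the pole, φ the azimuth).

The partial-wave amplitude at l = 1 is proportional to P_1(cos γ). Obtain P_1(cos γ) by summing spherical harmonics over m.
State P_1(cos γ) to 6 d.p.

Expand P_1 via completeness: Σ_{m} conj(Y_{1,m}) at Ω₁ times Y_{1,m} at Ω₂ —
  term(m=-1) = -0.01757 - 0.02313j   from Y*(Ω₁)=-0.10346 + 0.20393j, Y(Ω₂)=-0.05544 + 0.11429j
  term(m=+0) = -0.16643 + 0.00000j   from Y*(Ω₁)=0.36627 + 0.00000j, Y(Ω₂)=-0.45438 + 0.00000j
  term(m=+1) = -0.01757 + 0.02313j   from Y*(Ω₁)=0.10346 + 0.20393j, Y(Ω₂)=0.05544 + 0.11429j
Total Σ_m = -0.20156 + 0.00000j. Multiply by 4.188790: -0.84431 + 0.00000j. P_1(cos γ) = -0.844312

-0.844312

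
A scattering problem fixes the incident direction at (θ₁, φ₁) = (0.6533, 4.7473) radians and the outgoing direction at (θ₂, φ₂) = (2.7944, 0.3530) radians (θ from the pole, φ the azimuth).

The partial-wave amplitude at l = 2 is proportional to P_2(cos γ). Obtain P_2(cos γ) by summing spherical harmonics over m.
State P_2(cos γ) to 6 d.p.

0.487511

Addition theorem: P_2(cos γ) = (4π/5) Σ_m Y*_{lm}(Ω₁) Y_{lm}(Ω₂), m = −2…2:
  [-2]  conj(Y_{2,-2})(Ω₁) = -0.14235 - 0.00996j ; Y_{2,-2}(Ω₂) = 0.03403 - 0.02902j ; Δ = -0.00513 + 0.00379j
  [-1]  conj(Y_{2,-1})(Ω₁) = 0.01301 - 0.37264j ; Y_{2,-1}(Ω₂) = -0.23194 + 0.08545j ; Δ = 0.02883 + 0.08754j
  [+0]  conj(Y_{2,0})(Ω₁) = 0.28123 + 0.00000j ; Y_{2,0}(Ω₂) = 0.52124 + 0.00000j ; Δ = 0.14659 + 0.00000j
  [+1]  conj(Y_{2,1})(Ω₁) = -0.01301 - 0.37264j ; Y_{2,1}(Ω₂) = 0.23194 + 0.08545j ; Δ = 0.02883 - 0.08754j
  [+2]  conj(Y_{2,2})(Ω₁) = -0.14235 + 0.00996j ; Y_{2,2}(Ω₂) = 0.03403 + 0.02902j ; Δ = -0.00513 - 0.00379j
Accumulated sum 0.19397 - 0.00000j; after 4π/(2l+1) scaling, 0.48751 - 0.00000j ⇒ P_2 = 0.487511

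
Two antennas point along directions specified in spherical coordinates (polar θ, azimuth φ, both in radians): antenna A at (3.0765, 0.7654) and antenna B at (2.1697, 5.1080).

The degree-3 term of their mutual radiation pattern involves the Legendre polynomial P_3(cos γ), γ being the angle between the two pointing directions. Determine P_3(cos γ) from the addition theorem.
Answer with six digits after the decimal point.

-0.414153

Summing Y*_{l m}(θ₁,φ₁)·Y_{l m}(θ₂,φ₂) over m ∈ [−3, 3]; prefactor 4π/(2·3+1) = 1.795196:
  term(m=-3) = (0.000024, -0.000012)   from Y*(Ω₁)=(-0.000076, 0.000086), Y(Ω₂)=(-0.217974, -0.088065)
  term(m=-2) = (-0.001253, -0.001143)   from Y*(Ω₁)=(-0.000173, -0.004311), Y(Ω₂)=(0.276296, -0.279533)
  term(m=-1) = (-0.004753, 0.012262)   from Y*(Ω₁)=(0.060315, 0.057950), Y(Ω₂)=(0.060589, 0.145079)
  term(m=+0) = (-0.218738, -0.000000)   from Y*(Ω₁)=(-0.736894, -0.000000), Y(Ω₂)=(0.296837, 0.000000)
  term(m=+1) = (-0.004753, -0.012262)   from Y*(Ω₁)=(-0.060315, 0.057950), Y(Ω₂)=(-0.060589, 0.145079)
  term(m=+2) = (-0.001253, 0.001143)   from Y*(Ω₁)=(-0.000173, 0.004311), Y(Ω₂)=(0.276296, 0.279533)
  term(m=+3) = (0.000024, 0.000012)   from Y*(Ω₁)=(0.000076, 0.000086), Y(Ω₂)=(0.217974, -0.088065)
Total Σ_m = (-0.230701, 0.000000). Multiply by 1.795196: (-0.414153, 0.000000). P_3(cos γ) = -0.414153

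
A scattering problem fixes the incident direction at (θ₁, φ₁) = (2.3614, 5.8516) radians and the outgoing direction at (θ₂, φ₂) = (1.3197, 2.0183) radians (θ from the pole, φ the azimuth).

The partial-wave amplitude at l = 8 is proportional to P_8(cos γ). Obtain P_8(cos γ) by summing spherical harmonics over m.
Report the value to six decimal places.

0.305288

Term-by-term m-sum for l=8 (normalisation 4π/17 = 0.739198):
  m=-8: Y*=-0.029411+0.009456i  Y=-0.361675+0.169579i  product +0.009034-0.008408i
  m=-7: Y*=+0.123962+0.015010i  Y=+0.003716-0.409842i  product +0.006612-0.050749i
  m=-6: Y*=-0.255384-0.157309i  Y=-0.020643-0.010139i  product +0.003677+0.005837i
  m=-5: Y*=+0.252430+0.379362i  Y=+0.280799-0.220970i  product +0.154710+0.050745i
  m=-4: Y*=-0.057157-0.364495i  Y=+0.023146+0.103887i  product +0.036543-0.014374i
  m=-3: Y*=+0.010676-0.037687i  Y=+0.296549+0.068899i  product +0.005762-0.010440i
  m=-2: Y*=-0.247669+0.289533i  Y=-0.099555+0.124177i  product -0.011297-0.059579i
  m=-1: Y*=+0.132640-0.061086i  Y=+0.119474+0.248915i  product +0.031052+0.025718i
  m=+0: Y*=+0.340902-0.000000i  Y=-0.173624+0.000000i  product -0.059189+0.000000i
  m=+1: Y*=-0.132640-0.061086i  Y=-0.119474+0.248915i  product +0.031052-0.025718i
  m=+2: Y*=-0.247669-0.289533i  Y=-0.099555-0.124177i  product -0.011297+0.059579i
  m=+3: Y*=-0.010676-0.037687i  Y=-0.296549+0.068899i  product +0.005762+0.010440i
  m=+4: Y*=-0.057157+0.364495i  Y=+0.023146-0.103887i  product +0.036543+0.014374i
  m=+5: Y*=-0.252430+0.379362i  Y=-0.280799-0.220970i  product +0.154710-0.050745i
  m=+6: Y*=-0.255384+0.157309i  Y=-0.020643+0.010139i  product +0.003677-0.005837i
  m=+7: Y*=-0.123962+0.015010i  Y=-0.003716-0.409842i  product +0.006612+0.050749i
  m=+8: Y*=-0.029411-0.009456i  Y=-0.361675-0.169579i  product +0.009034+0.008408i
Total Σ_m = +0.412998+0.000000i. Multiply by 0.739198: +0.305288+0.000000i. P_8(cos γ) = 0.305288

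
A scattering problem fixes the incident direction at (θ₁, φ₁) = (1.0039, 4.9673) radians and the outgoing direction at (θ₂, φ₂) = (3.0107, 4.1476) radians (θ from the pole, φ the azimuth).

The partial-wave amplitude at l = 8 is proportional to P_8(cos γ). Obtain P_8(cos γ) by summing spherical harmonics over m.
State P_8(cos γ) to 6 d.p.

Term-by-term m-sum for l=8 (normalisation 4π/17 = 0.739198):
  term(m=-8) = (0.000000, 0.000000)   from Y*(Ω₁)=(-0.059682, 0.117932), Y(Ω₂)=(-0.000000, -0.000000)
  term(m=-7) = (-0.000000, 0.000000)   from Y*(Ω₁)=(-0.328919, -0.071339), Y(Ω₂)=(0.000001, -0.000001)
  term(m=-6) = (0.000002, -0.000011)   from Y*(Ω₁)=(-0.018640, -0.450739), Y(Ω₂)=(0.000025, 0.000006)
  term(m=-5) = (0.000051, 0.000072)   from Y*(Ω₁)=(0.236540, -0.072197), Y(Ω₂)=(0.000112, 0.000341)
  term(m=-4) = (0.000696, 0.000096)   from Y*(Ω₁)=(-0.097981, -0.159398), Y(Ω₂)=(-0.002385, 0.002900)
  term(m=-3) = (-0.007984, 0.006489)   from Y*(Ω₁)=(0.244573, -0.254896), Y(Ω₂)=(-0.028902, -0.003590)
  term(m=-2) = (-0.000135, 0.001963)   from Y*(Ω₁)=(-0.010746, -0.006009), Y(Ω₂)=(-0.068245, -0.144504)
  term(m=-1) = (-0.130648, -0.139933)   from Y*(Ω₁)=(0.087438, -0.335553), Y(Ω₂)=(0.295499, -0.466351)
  term(m=+0) = (0.033145, 0.000000)   from Y*(Ω₁)=(0.039890, -0.000000), Y(Ω₂)=(0.830908, 0.000000)
  term(m=+1) = (-0.130648, 0.139933)   from Y*(Ω₁)=(-0.087438, -0.335553), Y(Ω₂)=(-0.295499, -0.466351)
  term(m=+2) = (-0.000135, -0.001963)   from Y*(Ω₁)=(-0.010746, 0.006009), Y(Ω₂)=(-0.068245, 0.144504)
  term(m=+3) = (-0.007984, -0.006489)   from Y*(Ω₁)=(-0.244573, -0.254896), Y(Ω₂)=(0.028902, -0.003590)
  term(m=+4) = (0.000696, -0.000096)   from Y*(Ω₁)=(-0.097981, 0.159398), Y(Ω₂)=(-0.002385, -0.002900)
  term(m=+5) = (0.000051, -0.000072)   from Y*(Ω₁)=(-0.236540, -0.072197), Y(Ω₂)=(-0.000112, 0.000341)
  term(m=+6) = (0.000002, 0.000011)   from Y*(Ω₁)=(-0.018640, 0.450739), Y(Ω₂)=(0.000025, -0.000006)
  term(m=+7) = (-0.000000, -0.000000)   from Y*(Ω₁)=(0.328919, -0.071339), Y(Ω₂)=(-0.000001, -0.000001)
  term(m=+8) = (0.000000, -0.000000)   from Y*(Ω₁)=(-0.059682, -0.117932), Y(Ω₂)=(-0.000000, 0.000000)
Total Σ_m = (-0.242889, -0.000000). Multiply by 0.739198: (-0.179543, -0.000000). P_8(cos γ) = -0.179543

-0.179543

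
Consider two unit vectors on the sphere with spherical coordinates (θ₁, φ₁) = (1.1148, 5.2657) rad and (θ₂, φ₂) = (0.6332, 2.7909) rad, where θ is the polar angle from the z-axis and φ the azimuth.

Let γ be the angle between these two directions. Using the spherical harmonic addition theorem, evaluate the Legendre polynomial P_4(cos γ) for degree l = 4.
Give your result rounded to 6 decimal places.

0.360425

Expand P_4 via completeness: Σ_{m} conj(Y_{4,m}) at Ω₁ times Y_{4,m} at Ω₂ —
  [-4]  conj(Y_{4,-4})(Ω₁) = -0.17229 + 0.23022j ; Y_{4,-4}(Ω₂) = 0.00907 + 0.05349j ; Δ = -0.01388 - 0.00713j
  [-3]  conj(Y_{4,-3})(Ω₁) = -0.39732 - 0.03551j ; Y_{4,-3}(Ω₂) = -0.10364 - 0.18156j ; Δ = 0.03473 + 0.07582j
  [-2]  conj(Y_{4,-2})(Ω₁) = -0.04315 - 0.08618j ; Y_{4,-2}(Ω₂) = 0.31757 + 0.26824j ; Δ = 0.00941 - 0.03894j
  [-1]  conj(Y_{4,-1})(Ω₁) = -0.16145 + 0.26139j ; Y_{4,-1}(Ω₂) = -0.32829 - 0.12009j ; Δ = 0.08439 - 0.06642j
  [+0]  conj(Y_{4,0})(Ω₁) = -0.15882 + 0.00000j ; Y_{4,0}(Ω₂) = -0.18139 + 0.00000j ; Δ = 0.02881 + 0.00000j
  [+1]  conj(Y_{4,1})(Ω₁) = 0.16145 + 0.26139j ; Y_{4,1}(Ω₂) = 0.32829 - 0.12009j ; Δ = 0.08439 + 0.06642j
  [+2]  conj(Y_{4,2})(Ω₁) = -0.04315 + 0.08618j ; Y_{4,2}(Ω₂) = 0.31757 - 0.26824j ; Δ = 0.00941 + 0.03894j
  [+3]  conj(Y_{4,3})(Ω₁) = 0.39732 - 0.03551j ; Y_{4,3}(Ω₂) = 0.10364 - 0.18156j ; Δ = 0.03473 - 0.07582j
  [+4]  conj(Y_{4,4})(Ω₁) = -0.17229 - 0.23022j ; Y_{4,4}(Ω₂) = 0.00907 - 0.05349j ; Δ = -0.01388 + 0.00713j
Σ over m = 0.25814 + 0.00000j; ×(4π/9) → 0.36043 + 0.00000j. Real part: 0.360425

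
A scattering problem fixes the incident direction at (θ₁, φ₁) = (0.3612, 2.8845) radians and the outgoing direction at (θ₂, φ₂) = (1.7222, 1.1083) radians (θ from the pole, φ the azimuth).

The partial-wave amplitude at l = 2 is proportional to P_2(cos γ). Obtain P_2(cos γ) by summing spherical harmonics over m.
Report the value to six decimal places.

Summing Y*_{l m}(θ₁,φ₁)·Y_{l m}(θ₂,φ₂) over m ∈ [−2, 2]; prefactor 4π/(2·2+1) = 2.513274:
  term(m=-2) = -0.016695-0.007272i   from Y*(Ω₁)=+0.042004-0.023726i, Y(Ω₂)=-0.227187-0.301467i
  term(m=-1) = +0.006000-0.028800i   from Y*(Ω₁)=-0.247005+0.064940i, Y(Ω₂)=-0.051395+0.103086i
  term(m=+0) = -0.150641+0.000000i   from Y*(Ω₁)=+0.512616-0.000000i, Y(Ω₂)=-0.293868+0.000000i
  term(m=+1) = +0.006000+0.028800i   from Y*(Ω₁)=+0.247005+0.064940i, Y(Ω₂)=+0.051395+0.103086i
  term(m=+2) = -0.016695+0.007272i   from Y*(Ω₁)=+0.042004+0.023726i, Y(Ω₂)=-0.227187+0.301467i
Total Σ_m = -0.172031-0.000000i. Multiply by 2.513274: -0.432362-0.000000i. P_2(cos γ) = -0.432362

-0.432362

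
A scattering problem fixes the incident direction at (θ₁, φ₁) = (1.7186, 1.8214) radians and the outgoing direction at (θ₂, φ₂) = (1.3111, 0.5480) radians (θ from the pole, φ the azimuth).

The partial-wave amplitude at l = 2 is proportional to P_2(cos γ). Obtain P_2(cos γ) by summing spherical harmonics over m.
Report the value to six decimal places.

Summing Y*_{l m}(θ₁,φ₁)·Y_{l m}(θ₂,φ₂) over m ∈ [−2, 2]; prefactor 4π/(2·2+1) = 2.513274:
  m=-2: -0.331417-0.181574i × +0.164944-0.320893i = -0.112931+0.076400i  (running Σ = -0.112931+0.076400i)
  m=-1: +0.027906-0.109015i × +0.163653-0.099887i = -0.006322-0.020628i  (running Σ = -0.119253+0.055772i)
  m=0: -0.294872-0.000000i × -0.253001+0.000000i = +0.074603+0.000000i  (running Σ = -0.044650+0.055772i)
  m=1: -0.027906-0.109015i × -0.163653-0.099887i = -0.006322+0.020628i  (running Σ = -0.050973+0.076400i)
  m=2: -0.331417+0.181574i × +0.164944+0.320893i = -0.112931-0.076400i  (running Σ = -0.163904+0.000000i)
Σ over m = -0.163904+0.000000i; ×(4π/5) → -0.411935+0.000000i. Real part: -0.411935

-0.411935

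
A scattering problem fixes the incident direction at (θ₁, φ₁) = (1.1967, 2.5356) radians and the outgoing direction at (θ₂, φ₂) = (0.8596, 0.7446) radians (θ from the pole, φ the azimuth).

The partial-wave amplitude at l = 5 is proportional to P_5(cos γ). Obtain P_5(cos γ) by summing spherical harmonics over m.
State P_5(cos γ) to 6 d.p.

Term-by-term m-sum for l=5 (normalisation 4π/11 = 1.142397):
  m=-5: Y*=0.32233 + 0.03613j  Y=-0.09679 + 0.06361j  product -0.03350 + 0.01701j
  m=-4: Y*=-0.30336 - 0.26479j  Y=-0.31138 - 0.05127j  product 0.08088 + 0.09800j
  m=-3: Y*=0.01378 + 0.05461j  Y=-0.26243 - 0.33605j  product 0.01474 - 0.01896j
  m=-2: Y*=-0.11295 + 0.30115j  Y=0.01440 - 0.17605j  product 0.05139 + 0.02422j
  m=-1: Y*=0.12131 - 0.08407j  Y=-0.20568 + 0.18955j  product -0.00902 + 0.04029j
  m=+0: Y*=0.28957 + 0.00000j  Y=-0.25865 + 0.00000j  product -0.07490 + 0.00000j
  m=+1: Y*=-0.12131 - 0.08407j  Y=0.20568 + 0.18955j  product -0.00902 - 0.04029j
  m=+2: Y*=-0.11295 - 0.30115j  Y=0.01440 + 0.17605j  product 0.05139 - 0.02422j
  m=+3: Y*=-0.01378 + 0.05461j  Y=0.26243 - 0.33605j  product 0.01474 + 0.01896j
  m=+4: Y*=-0.30336 + 0.26479j  Y=-0.31138 + 0.05127j  product 0.08088 - 0.09800j
  m=+5: Y*=-0.32233 + 0.03613j  Y=0.09679 + 0.06361j  product -0.03350 - 0.01701j
Total Σ_m = 0.13410 + 0.00000j. Multiply by 1.142397: 0.15319 + 0.00000j. P_5(cos γ) = 0.153191

0.153191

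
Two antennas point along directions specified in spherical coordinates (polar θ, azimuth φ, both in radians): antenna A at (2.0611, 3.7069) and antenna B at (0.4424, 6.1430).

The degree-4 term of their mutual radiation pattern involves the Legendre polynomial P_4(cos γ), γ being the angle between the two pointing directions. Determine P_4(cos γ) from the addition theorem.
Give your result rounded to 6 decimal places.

-0.400634

Summing Y*_{l m}(θ₁,φ₁)·Y_{l m}(θ₂,φ₂) over m ∈ [−4, 4]; prefactor 4π/(2·4+1) = 1.396263:
  [-4]  conj(Y_{4,-4})(Ω₁) = -0.17070 + 0.20665j ; Y_{4,-4}(Ω₂) = 0.01259 + 0.00791j ; Δ = -0.00378 + 0.00125j
  [-3]  conj(Y_{4,-3})(Ω₁) = -0.05050 + 0.40150j ; Y_{4,-3}(Ω₂) = 0.08102 + 0.03624j ; Δ = -0.01864 + 0.03070j
  [-2]  conj(Y_{4,-2})(Ω₁) = 0.06126 + 0.13006j ; Y_{4,-2}(Ω₂) = 0.27791 + 0.08003j ; Δ = 0.00662 + 0.04105j
  [-1]  conj(Y_{4,-1})(Ω₁) = -0.24027 - 0.15242j ; Y_{4,-1}(Ω₂) = 0.49244 + 0.06949j ; Δ = -0.10773 - 0.09175j
  [+0]  conj(Y_{4,0})(Ω₁) = -0.20430 + 0.00000j ; Y_{4,0}(Ω₂) = 0.19513 + 0.00000j ; Δ = -0.03987 + 0.00000j
  [+1]  conj(Y_{4,1})(Ω₁) = 0.24027 - 0.15242j ; Y_{4,1}(Ω₂) = -0.49244 + 0.06949j ; Δ = -0.10773 + 0.09175j
  [+2]  conj(Y_{4,2})(Ω₁) = 0.06126 - 0.13006j ; Y_{4,2}(Ω₂) = 0.27791 - 0.08003j ; Δ = 0.00662 - 0.04105j
  [+3]  conj(Y_{4,3})(Ω₁) = 0.05050 + 0.40150j ; Y_{4,3}(Ω₂) = -0.08102 + 0.03624j ; Δ = -0.01864 - 0.03070j
  [+4]  conj(Y_{4,4})(Ω₁) = -0.17070 - 0.20665j ; Y_{4,4}(Ω₂) = 0.01259 - 0.00791j ; Δ = -0.00378 - 0.00125j
Total Σ_m = -0.28693 + 0.00000j. Multiply by 1.396263: -0.40063 + 0.00000j. P_4(cos γ) = -0.400634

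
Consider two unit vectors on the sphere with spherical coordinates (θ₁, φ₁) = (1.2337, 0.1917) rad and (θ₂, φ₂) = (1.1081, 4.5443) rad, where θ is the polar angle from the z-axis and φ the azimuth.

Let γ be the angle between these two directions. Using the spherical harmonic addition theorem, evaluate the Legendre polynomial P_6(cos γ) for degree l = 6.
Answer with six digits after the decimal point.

Term-by-term m-sum for l=6 (normalisation 4π/13 = 0.966644):
  m=-6: +0.139336+0.311513i × -0.132233-0.209859i = +0.046949-0.070433i  (running Σ = +0.046949-0.070433i)
  m=-5: +0.238123+0.339042i × -0.319285+0.285936i = -0.172974-0.040163i  (running Σ = -0.126025-0.110596i)
  m=-4: +0.041439+0.039925i × +0.213282+0.169793i = +0.002059+0.015551i  (running Σ = -0.123966-0.095045i)
  m=-3: -0.273003-0.176957i × -0.081374+0.147456i = +0.048309-0.025856i  (running Σ = -0.075657-0.120901i)
  m=-2: -0.154459-0.062303i × +0.314239+0.109808i = -0.041696-0.036539i  (running Σ = -0.117353-0.157440i)
  m=-1: +0.266747+0.051771i × -0.009162+0.053991i = -0.005239+0.013928i  (running Σ = -0.122592-0.143512i)
  m=0: +0.191927-0.000000i × +0.333280+0.000000i = +0.063965+0.000000i  (running Σ = -0.058626-0.143512i)
  m=1: -0.266747+0.051771i × +0.009162+0.053991i = -0.005239-0.013928i  (running Σ = -0.063866-0.157440i)
  m=2: -0.154459+0.062303i × +0.314239-0.109808i = -0.041696+0.036539i  (running Σ = -0.105561-0.120901i)
  m=3: +0.273003-0.176957i × +0.081374+0.147456i = +0.048309+0.025856i  (running Σ = -0.057253-0.095045i)
  m=4: +0.041439-0.039925i × +0.213282-0.169793i = +0.002059-0.015551i  (running Σ = -0.055193-0.110596i)
  m=5: -0.238123+0.339042i × +0.319285+0.285936i = -0.172974+0.040163i  (running Σ = -0.228167-0.070433i)
  m=6: +0.139336-0.311513i × -0.132233+0.209859i = +0.046949+0.070433i  (running Σ = -0.181218-0.000000i)
Σ over m = -0.181218-0.000000i; ×(4π/13) → -0.175173-0.000000i. Real part: -0.175173

-0.175173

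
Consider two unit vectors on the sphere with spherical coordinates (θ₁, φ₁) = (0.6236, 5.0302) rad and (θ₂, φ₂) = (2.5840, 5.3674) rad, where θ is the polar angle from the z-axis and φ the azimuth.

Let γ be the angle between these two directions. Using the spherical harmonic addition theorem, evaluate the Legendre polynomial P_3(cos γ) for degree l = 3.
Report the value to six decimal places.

Summing Y*_{l m}(θ₁,φ₁)·Y_{l m}(θ₂,φ₂) over m ∈ [−3, 3]; prefactor 4π/(2·3+1) = 1.795196:
  [-3]  conj(Y_{3,-3})(Ω₁) = (-0.067748, 0.048097) ; Y_{3,-3}(Ω₂) = (-0.057073, 0.023743) ; Δ = (0.002725, -0.004354)
  [-2]  conj(Y_{3,-2})(Ω₁) = (-0.227660, -0.167959) ; Y_{3,-2}(Ω₂) = (0.062603, -0.234598) ; Δ = (-0.053655, 0.042894)
  [-1]  conj(Y_{3,-1})(Ω₁) = (0.135343, -0.411423) ; Y_{3,-1}(Ω₂) = (0.270854, 0.352609) ; Δ = (0.181730, -0.063713)
  [+0]  conj(Y_{3,0})(Ω₁) = (0.089350, -0.000000) ; Y_{3,0}(Ω₂) = (-0.190000, 0.000000) ; Δ = (-0.016977, 0.000000)
  [+1]  conj(Y_{3,1})(Ω₁) = (-0.135343, -0.411423) ; Y_{3,1}(Ω₂) = (-0.270854, 0.352609) ; Δ = (0.181730, 0.063713)
  [+2]  conj(Y_{3,2})(Ω₁) = (-0.227660, 0.167959) ; Y_{3,2}(Ω₂) = (0.062603, 0.234598) ; Δ = (-0.053655, -0.042894)
  [+3]  conj(Y_{3,3})(Ω₁) = (0.067748, 0.048097) ; Y_{3,3}(Ω₂) = (0.057073, 0.023743) ; Δ = (0.002725, 0.004354)
Accumulated sum (0.244622, 0.000000); after 4π/(2l+1) scaling, (0.439144, 0.000000) ⇒ P_3 = 0.439144

0.439144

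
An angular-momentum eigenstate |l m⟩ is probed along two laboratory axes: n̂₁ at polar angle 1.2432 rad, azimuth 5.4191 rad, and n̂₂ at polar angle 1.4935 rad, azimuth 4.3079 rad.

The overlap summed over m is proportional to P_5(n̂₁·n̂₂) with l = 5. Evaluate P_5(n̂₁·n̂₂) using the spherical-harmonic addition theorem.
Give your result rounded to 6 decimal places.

0.203237

Addition theorem: P_5(cos γ) = (4π/11) Σ_m Y*_{lm}(Ω₁) Y_{lm}(Ω₂), m = −5…5:
  [-5]  conj(Y_{5,-5})(Ω₁) = -0.13491 + 0.32638j ; Y_{5,-5}(Ω₂) = -0.41140 - 0.19956j ; Δ = 0.12063 - 0.10735j
  [-4]  conj(Y_{5,-4})(Ω₁) = -0.36089 + 0.11750j ; Y_{5,-4}(Ω₂) = -0.00528 + 0.11186j ; Δ = -0.01124 - 0.04099j
  [-3]  conj(Y_{5,-3})(Ω₁) = 0.01708 + 0.01045j ; Y_{5,-3}(Ω₂) = -0.30396 + 0.11349j ; Δ = -0.00638 - 0.00124j
  [-2]  conj(Y_{5,-2})(Ω₁) = 0.05282 + 0.33286j ; Y_{5,-2}(Ω₂) = 0.08819 + 0.09245j ; Δ = -0.02611 + 0.03424j
  [-1]  conj(Y_{5,-1})(Ω₁) = -0.04418 + 0.05175j ; Y_{5,-1}(Ω₂) = -0.11527 + 0.26927j ; Δ = -0.00884 - 0.01786j
  [+0]  conj(Y_{5,0})(Ω₁) = 0.31715 + 0.00000j ; Y_{5,0}(Ω₂) = 0.13171 + 0.00000j ; Δ = 0.04177 + 0.00000j
  [+1]  conj(Y_{5,1})(Ω₁) = 0.04418 + 0.05175j ; Y_{5,1}(Ω₂) = 0.11527 + 0.26927j ; Δ = -0.00884 + 0.01786j
  [+2]  conj(Y_{5,2})(Ω₁) = 0.05282 - 0.33286j ; Y_{5,2}(Ω₂) = 0.08819 - 0.09245j ; Δ = -0.02611 - 0.03424j
  [+3]  conj(Y_{5,3})(Ω₁) = -0.01708 + 0.01045j ; Y_{5,3}(Ω₂) = 0.30396 + 0.11349j ; Δ = -0.00638 + 0.00124j
  [+4]  conj(Y_{5,4})(Ω₁) = -0.36089 - 0.11750j ; Y_{5,4}(Ω₂) = -0.00528 - 0.11186j ; Δ = -0.01124 + 0.04099j
  [+5]  conj(Y_{5,5})(Ω₁) = 0.13491 + 0.32638j ; Y_{5,5}(Ω₂) = 0.41140 - 0.19956j ; Δ = 0.12063 + 0.10735j
Total Σ_m = 0.17790 + 0.00000j. Multiply by 1.142397: 0.20324 + 0.00000j. P_5(cos γ) = 0.203237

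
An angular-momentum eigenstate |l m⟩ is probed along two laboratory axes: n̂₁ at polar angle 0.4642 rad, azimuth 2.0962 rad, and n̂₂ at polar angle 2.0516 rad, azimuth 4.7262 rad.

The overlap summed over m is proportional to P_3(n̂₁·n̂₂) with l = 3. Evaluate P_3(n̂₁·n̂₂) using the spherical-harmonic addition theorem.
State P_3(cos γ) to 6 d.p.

Term-by-term m-sum for l=3 (normalisation 4π/7 = 1.795196):
  [-3]  conj(Y_{3,-3})(Ω₁) = 0.03744 + 0.00020j ; Y_{3,-3}(Ω₂) = -0.01205 - 0.29055j ; Δ = -0.00039 - 0.01088j
  [-2]  conj(Y_{3,-2})(Ω₁) = -0.09101 - 0.15896j ; Y_{3,-2}(Ω₂) = 0.37142 - 0.01026j ; Δ = -0.03543 - 0.05811j
  [-1]  conj(Y_{3,-1})(Ω₁) = -0.21755 + 0.37525j ; Y_{3,-1}(Ω₂) = 0.00028 + 0.01991j ; Δ = -0.00753 - 0.00423j
  [+0]  conj(Y_{3,0})(Ω₁) = 0.33295 + 0.00000j ; Y_{3,0}(Ω₂) = 0.33319 + 0.00000j ; Δ = 0.11093 + 0.00000j
  [+1]  conj(Y_{3,1})(Ω₁) = 0.21755 + 0.37525j ; Y_{3,1}(Ω₂) = -0.00028 + 0.01991j ; Δ = -0.00753 + 0.00423j
  [+2]  conj(Y_{3,2})(Ω₁) = -0.09101 + 0.15896j ; Y_{3,2}(Ω₂) = 0.37142 + 0.01026j ; Δ = -0.03543 + 0.05811j
  [+3]  conj(Y_{3,3})(Ω₁) = -0.03744 + 0.00020j ; Y_{3,3}(Ω₂) = 0.01205 - 0.29055j ; Δ = -0.00039 + 0.01088j
Total Σ_m = 0.02422 - 0.00000j. Multiply by 1.795196: 0.04348 - 0.00000j. P_3(cos γ) = 0.043476

0.043476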